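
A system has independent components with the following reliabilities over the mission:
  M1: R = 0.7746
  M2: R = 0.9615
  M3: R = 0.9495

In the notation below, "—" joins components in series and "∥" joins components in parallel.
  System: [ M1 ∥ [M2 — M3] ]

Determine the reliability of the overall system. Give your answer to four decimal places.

0.9804

Series (M2 and M3): 0.961500 × 0.949500 = 0.912944
Parallel (M1 and [0.912944]): 1 − (1 − 0.774600)(1 − 0.912944) = 0.9804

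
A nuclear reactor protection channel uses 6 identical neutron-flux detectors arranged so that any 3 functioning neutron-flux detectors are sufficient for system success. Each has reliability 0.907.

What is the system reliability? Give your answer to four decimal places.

R = Σ_{i=3}^{6} C(6,i) p^i (1−p)^{6−i} with p = 0.907
C(6,3)·0.907^3·0.093^3 = 0.012003
C(6,4)·0.907^4·0.093^2 = 0.087798
C(6,5)·0.907^5·0.093^1 = 0.342508
C(6,6)·0.907^6·0.093^0 = 0.556729
Sum = 0.9990

0.9990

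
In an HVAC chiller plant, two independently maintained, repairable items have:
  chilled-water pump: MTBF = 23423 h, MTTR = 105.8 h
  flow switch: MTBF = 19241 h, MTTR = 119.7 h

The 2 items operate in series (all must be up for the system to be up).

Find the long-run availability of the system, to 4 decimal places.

A(chilled-water pump) = MTBF/(MTBF+MTTR) = 23423/(23423+105.8) = 0.995503
A(flow switch) = MTBF/(MTBF+MTTR) = 19241/(19241+119.7) = 0.993817
Series availability: 0.995503 × 0.993817 = 0.9893

0.9893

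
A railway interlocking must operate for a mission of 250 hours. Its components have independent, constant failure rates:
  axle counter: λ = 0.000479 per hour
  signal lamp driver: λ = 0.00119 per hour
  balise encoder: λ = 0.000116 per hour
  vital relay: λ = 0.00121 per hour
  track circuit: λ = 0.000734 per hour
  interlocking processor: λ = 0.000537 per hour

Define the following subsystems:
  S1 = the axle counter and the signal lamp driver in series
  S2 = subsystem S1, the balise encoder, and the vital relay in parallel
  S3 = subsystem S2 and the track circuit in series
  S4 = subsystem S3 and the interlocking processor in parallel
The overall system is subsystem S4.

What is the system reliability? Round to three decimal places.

R(axle counter) = exp(−0.000479 × 250) = 0.88714
R(signal lamp driver) = exp(−0.00119 × 250) = 0.74267
R(balise encoder) = exp(−0.000116 × 250) = 0.97142
R(vital relay) = exp(−0.00121 × 250) = 0.73897
R(track circuit) = exp(−0.000734 × 250) = 0.83235
R(interlocking processor) = exp(−0.000537 × 250) = 0.87437
Series (axle counter and signal lamp driver): 0.88714 × 0.74267 = 0.65885
Parallel ([0.65885], balise encoder, and vital relay): 1 − (1 − 0.65885)(1 − 0.97142)(1 − 0.73897) = 0.99745
Series ([0.99745] and track circuit): 0.99745 × 0.83235 = 0.83023
Parallel ([0.83023] and interlocking processor): 1 − (1 − 0.83023)(1 − 0.87437) = 0.979

0.979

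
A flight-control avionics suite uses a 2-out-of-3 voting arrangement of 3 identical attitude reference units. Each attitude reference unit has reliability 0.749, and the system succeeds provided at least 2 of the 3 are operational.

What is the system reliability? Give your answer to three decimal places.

R = Σ_{i=2}^{3} C(3,i) p^i (1−p)^{3−i} with p = 0.749
C(3,2)·0.749^2·0.251^1 = 0.42243
C(3,3)·0.749^3·0.251^0 = 0.42019
Sum = 0.843

0.843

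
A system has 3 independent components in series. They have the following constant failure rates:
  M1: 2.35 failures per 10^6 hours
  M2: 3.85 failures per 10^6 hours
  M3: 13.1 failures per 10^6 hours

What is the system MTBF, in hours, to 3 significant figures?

51800

Series of exponential components: λ_sys = Σ λ_i
λ_sys = 0.00000235 + 0.00000385 + 0.0000131 = 1.9300e-05 /h
MTBF = 1 / λ_sys = 51800 h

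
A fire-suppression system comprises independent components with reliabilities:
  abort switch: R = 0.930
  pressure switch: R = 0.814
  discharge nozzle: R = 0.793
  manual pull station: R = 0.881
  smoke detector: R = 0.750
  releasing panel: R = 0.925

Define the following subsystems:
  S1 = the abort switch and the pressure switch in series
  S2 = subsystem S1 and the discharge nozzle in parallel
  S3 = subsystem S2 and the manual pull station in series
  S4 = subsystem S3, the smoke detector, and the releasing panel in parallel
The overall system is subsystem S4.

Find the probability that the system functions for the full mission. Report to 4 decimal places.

0.9969

Series (abort switch and pressure switch): 0.930000 × 0.814000 = 0.757020
Parallel ([0.757020] and discharge nozzle): 1 − (1 − 0.757020)(1 − 0.793000) = 0.949703
Series ([0.949703] and manual pull station): 0.949703 × 0.881000 = 0.836688
Parallel ([0.836688], smoke detector, and releasing panel): 1 − (1 − 0.836688)(1 − 0.750000)(1 − 0.925000) = 0.9969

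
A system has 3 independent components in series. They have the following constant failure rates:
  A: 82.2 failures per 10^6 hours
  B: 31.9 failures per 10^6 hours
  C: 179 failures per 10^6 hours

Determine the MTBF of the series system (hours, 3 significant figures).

Series of exponential components: λ_sys = Σ λ_i
λ_sys = 0.0000822 + 0.0000319 + 0.000179 = 2.9310e-04 /h
MTBF = 1 / λ_sys = 3410 h

3410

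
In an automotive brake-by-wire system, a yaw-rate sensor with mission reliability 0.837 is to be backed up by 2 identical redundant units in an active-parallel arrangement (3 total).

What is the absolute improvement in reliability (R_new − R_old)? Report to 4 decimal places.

R_before = 0.837
R_after = 1 − (1 − 0.837)^3 = 0.9957
ΔR = 0.9957 − 0.837 = 0.1587

0.1587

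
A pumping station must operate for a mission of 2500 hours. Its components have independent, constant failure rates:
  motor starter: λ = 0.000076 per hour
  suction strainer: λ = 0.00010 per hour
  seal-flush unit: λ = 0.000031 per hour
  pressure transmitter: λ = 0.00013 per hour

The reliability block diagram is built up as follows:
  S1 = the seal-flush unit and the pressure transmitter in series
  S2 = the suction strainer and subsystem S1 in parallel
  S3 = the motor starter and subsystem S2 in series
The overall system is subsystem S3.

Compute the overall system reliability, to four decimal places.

0.7663

R(motor starter) = exp(−0.000076 × 2500) = 0.826959
R(suction strainer) = exp(−0.00010 × 2500) = 0.778801
R(seal-flush unit) = exp(−0.000031 × 2500) = 0.925427
R(pressure transmitter) = exp(−0.00013 × 2500) = 0.722527
Series (seal-flush unit and pressure transmitter): 0.925427 × 0.722527 = 0.668646
Parallel (suction strainer and [0.668646]): 1 − (1 − 0.778801)(1 − 0.668646) = 0.926705
Series (motor starter and [0.926705]): 0.826959 × 0.926705 = 0.7663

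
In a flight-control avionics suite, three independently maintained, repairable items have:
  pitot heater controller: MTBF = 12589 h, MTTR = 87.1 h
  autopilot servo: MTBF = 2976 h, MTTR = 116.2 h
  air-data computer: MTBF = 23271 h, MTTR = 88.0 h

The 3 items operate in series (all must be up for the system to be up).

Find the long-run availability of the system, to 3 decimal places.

A(pitot heater controller) = MTBF/(MTBF+MTTR) = 12589/(12589+87.1) = 0.993129
A(autopilot servo) = MTBF/(MTBF+MTTR) = 2976/(2976+116.2) = 0.962422
A(air-data computer) = MTBF/(MTBF+MTTR) = 23271/(23271+88.0) = 0.996233
Series availability: 0.993129 × 0.962422 × 0.996233 = 0.952

0.952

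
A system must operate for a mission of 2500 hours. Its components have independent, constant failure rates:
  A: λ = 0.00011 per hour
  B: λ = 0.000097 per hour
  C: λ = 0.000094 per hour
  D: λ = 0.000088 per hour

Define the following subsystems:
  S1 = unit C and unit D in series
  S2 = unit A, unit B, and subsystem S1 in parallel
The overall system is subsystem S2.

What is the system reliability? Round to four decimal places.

0.9811

R(A) = exp(−0.00011 × 2500) = 0.759572
R(B) = exp(−0.000097 × 2500) = 0.784664
R(C) = exp(−0.000094 × 2500) = 0.790571
R(D) = exp(−0.000088 × 2500) = 0.802519
Series (C and D): 0.790571 × 0.802519 = 0.634448
Parallel (A, B, and [0.634448]): 1 − (1 − 0.759572)(1 − 0.784664)(1 − 0.634448) = 0.9811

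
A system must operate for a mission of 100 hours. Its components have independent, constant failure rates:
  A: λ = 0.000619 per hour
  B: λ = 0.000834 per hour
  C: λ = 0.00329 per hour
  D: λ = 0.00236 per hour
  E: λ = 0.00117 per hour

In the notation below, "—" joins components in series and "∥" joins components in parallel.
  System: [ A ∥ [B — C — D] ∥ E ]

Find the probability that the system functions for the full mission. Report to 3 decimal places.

0.997

R(A) = exp(−0.000619 × 100) = 0.93998
R(B) = exp(−0.000834 × 100) = 0.91998
R(C) = exp(−0.00329 × 100) = 0.71964
R(D) = exp(−0.00236 × 100) = 0.78978
R(E) = exp(−0.00117 × 100) = 0.88959
Series (B, C, and D): 0.91998 × 0.71964 × 0.78978 = 0.52288
Parallel (A, [0.52288], and E): 1 − (1 − 0.93998)(1 − 0.52288)(1 − 0.88959) = 0.997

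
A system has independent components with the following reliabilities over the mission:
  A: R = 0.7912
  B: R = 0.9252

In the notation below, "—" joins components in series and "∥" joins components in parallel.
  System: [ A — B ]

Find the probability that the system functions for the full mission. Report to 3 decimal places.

Series (A and B): 0.79120 × 0.92520 = 0.732

0.732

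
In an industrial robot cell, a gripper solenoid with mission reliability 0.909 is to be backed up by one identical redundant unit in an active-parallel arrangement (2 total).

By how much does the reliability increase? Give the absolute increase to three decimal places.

R_before = 0.909
R_after = 1 − (1 − 0.909)^2 = 0.992
ΔR = 0.992 − 0.909 = 0.083

0.083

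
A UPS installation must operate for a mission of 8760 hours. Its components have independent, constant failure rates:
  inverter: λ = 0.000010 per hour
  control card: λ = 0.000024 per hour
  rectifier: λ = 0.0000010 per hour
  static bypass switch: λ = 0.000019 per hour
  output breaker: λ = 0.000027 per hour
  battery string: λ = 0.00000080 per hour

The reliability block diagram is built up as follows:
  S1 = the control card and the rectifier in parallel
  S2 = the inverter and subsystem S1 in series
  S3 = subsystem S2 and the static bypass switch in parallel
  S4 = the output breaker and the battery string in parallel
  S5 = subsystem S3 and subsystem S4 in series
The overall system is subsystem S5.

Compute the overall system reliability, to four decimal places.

R(inverter) = exp(−0.000010 × 8760) = 0.916127
R(control card) = exp(−0.000024 × 8760) = 0.810390
R(rectifier) = exp(−0.0000010 × 8760) = 0.991278
R(static bypass switch) = exp(−0.000019 × 8760) = 0.846674
R(output breaker) = exp(−0.000027 × 8760) = 0.789370
R(battery string) = exp(−0.00000080 × 8760) = 0.993016
Parallel (control card and rectifier): 1 − (1 − 0.810390)(1 − 0.991278) = 0.998346
Series (inverter and [0.998346]): 0.916127 × 0.998346 = 0.914612
Parallel ([0.914612] and static bypass switch): 1 − (1 − 0.914612)(1 − 0.846674) = 0.986908
Parallel (output breaker and battery string): 1 − (1 − 0.789370)(1 − 0.993016) = 0.998529
Series ([0.986908] and [0.998529]): 0.986908 × 0.998529 = 0.9855

0.9855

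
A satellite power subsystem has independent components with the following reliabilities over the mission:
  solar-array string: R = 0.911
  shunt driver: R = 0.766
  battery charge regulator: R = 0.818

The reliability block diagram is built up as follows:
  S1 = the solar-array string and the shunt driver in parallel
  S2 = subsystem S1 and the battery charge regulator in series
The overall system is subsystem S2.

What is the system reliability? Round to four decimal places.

0.8010

Parallel (solar-array string and shunt driver): 1 − (1 − 0.911000)(1 − 0.766000) = 0.979174
Series ([0.979174] and battery charge regulator): 0.979174 × 0.818000 = 0.8010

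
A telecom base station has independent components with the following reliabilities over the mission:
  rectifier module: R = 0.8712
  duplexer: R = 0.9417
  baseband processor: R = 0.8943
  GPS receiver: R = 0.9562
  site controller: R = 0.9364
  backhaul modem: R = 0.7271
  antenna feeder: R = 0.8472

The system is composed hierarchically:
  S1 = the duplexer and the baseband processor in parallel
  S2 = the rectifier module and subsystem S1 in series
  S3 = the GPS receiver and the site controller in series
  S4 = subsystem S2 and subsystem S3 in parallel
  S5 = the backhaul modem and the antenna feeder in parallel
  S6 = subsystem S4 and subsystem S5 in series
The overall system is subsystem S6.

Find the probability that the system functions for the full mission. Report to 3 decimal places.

Parallel (duplexer and baseband processor): 1 − (1 − 0.94170)(1 − 0.89430) = 0.99384
Series (rectifier module and [0.99384]): 0.87120 × 0.99384 = 0.86583
Series (GPS receiver and site controller): 0.95620 × 0.93640 = 0.89539
Parallel ([0.86583] and [0.89539]): 1 − (1 − 0.86583)(1 − 0.89539) = 0.98596
Parallel (backhaul modem and antenna feeder): 1 − (1 − 0.72710)(1 − 0.84720) = 0.95830
Series ([0.98596] and [0.95830]): 0.98596 × 0.95830 = 0.945

0.945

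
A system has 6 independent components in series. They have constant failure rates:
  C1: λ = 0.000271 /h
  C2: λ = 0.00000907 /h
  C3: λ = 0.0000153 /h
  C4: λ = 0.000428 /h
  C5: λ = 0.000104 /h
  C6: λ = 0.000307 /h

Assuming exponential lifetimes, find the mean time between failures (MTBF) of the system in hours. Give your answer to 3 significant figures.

882

Series of exponential components: λ_sys = Σ λ_i
λ_sys = 0.000271 + 0.00000907 + 0.0000153 + 0.000428 + 0.000104 + 0.000307 = 1.1344e-03 /h
MTBF = 1 / λ_sys = 882 h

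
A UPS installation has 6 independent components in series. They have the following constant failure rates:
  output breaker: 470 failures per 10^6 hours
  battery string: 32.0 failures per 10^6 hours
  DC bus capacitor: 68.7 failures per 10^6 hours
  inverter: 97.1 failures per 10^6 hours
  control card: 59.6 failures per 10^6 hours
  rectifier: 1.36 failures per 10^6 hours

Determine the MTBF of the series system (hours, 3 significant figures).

1370

Series of exponential components: λ_sys = Σ λ_i
λ_sys = 0.000470 + 0.0000320 + 0.0000687 + 0.0000971 + 0.0000596 + 0.00000136 = 7.2876e-04 /h
MTBF = 1 / λ_sys = 1370 h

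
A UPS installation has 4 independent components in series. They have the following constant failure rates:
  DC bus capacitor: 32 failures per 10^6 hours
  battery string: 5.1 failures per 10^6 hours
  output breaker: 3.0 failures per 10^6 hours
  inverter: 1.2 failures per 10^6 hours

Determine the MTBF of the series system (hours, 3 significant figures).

24200

Series of exponential components: λ_sys = Σ λ_i
λ_sys = 0.000032 + 0.0000051 + 0.0000030 + 0.0000012 = 4.1300e-05 /h
MTBF = 1 / λ_sys = 24200 h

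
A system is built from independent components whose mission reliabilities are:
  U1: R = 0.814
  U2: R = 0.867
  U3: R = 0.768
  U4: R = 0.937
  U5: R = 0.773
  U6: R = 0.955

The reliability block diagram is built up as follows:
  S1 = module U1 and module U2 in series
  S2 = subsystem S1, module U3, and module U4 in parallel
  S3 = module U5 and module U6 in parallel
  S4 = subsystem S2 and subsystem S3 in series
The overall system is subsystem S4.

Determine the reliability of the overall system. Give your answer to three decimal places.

Series (U1 and U2): 0.81400 × 0.86700 = 0.70574
Parallel ([0.70574], U3, and U4): 1 − (1 − 0.70574)(1 − 0.76800)(1 − 0.93700) = 0.99570
Parallel (U5 and U6): 1 − (1 − 0.77300)(1 − 0.95500) = 0.98979
Series ([0.99570] and [0.98979]): 0.99570 × 0.98979 = 0.986

0.986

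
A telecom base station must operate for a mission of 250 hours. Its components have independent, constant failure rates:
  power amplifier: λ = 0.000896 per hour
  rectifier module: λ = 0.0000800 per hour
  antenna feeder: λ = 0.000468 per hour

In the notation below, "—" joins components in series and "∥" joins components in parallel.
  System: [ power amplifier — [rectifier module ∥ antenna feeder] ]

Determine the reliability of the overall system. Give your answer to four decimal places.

0.7976

R(power amplifier) = exp(−0.000896 × 250) = 0.799315
R(rectifier module) = exp(−0.0000800 × 250) = 0.980199
R(antenna feeder) = exp(−0.000468 × 250) = 0.889585
Parallel (rectifier module and antenna feeder): 1 − (1 − 0.980199)(1 − 0.889585) = 0.997814
Series (power amplifier and [0.997814]): 0.799315 × 0.997814 = 0.7976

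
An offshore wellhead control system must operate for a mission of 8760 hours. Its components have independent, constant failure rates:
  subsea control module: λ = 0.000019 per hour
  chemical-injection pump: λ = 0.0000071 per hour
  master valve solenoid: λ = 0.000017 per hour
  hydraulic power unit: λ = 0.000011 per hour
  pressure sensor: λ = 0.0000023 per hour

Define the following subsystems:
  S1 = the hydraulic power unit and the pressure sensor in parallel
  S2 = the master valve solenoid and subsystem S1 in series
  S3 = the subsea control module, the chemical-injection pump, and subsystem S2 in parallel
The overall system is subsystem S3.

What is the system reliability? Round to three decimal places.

R(subsea control module) = exp(−0.000019 × 8760) = 0.84667
R(chemical-injection pump) = exp(−0.0000071 × 8760) = 0.93970
R(master valve solenoid) = exp(−0.000017 × 8760) = 0.86164
R(hydraulic power unit) = exp(−0.000011 × 8760) = 0.90814
R(pressure sensor) = exp(−0.0000023 × 8760) = 0.98005
Parallel (hydraulic power unit and pressure sensor): 1 − (1 − 0.90814)(1 − 0.98005) = 0.99817
Series (master valve solenoid and [0.99817]): 0.86164 × 0.99817 = 0.86006
Parallel (subsea control module, chemical-injection pump, and [0.86006]): 1 − (1 − 0.84667)(1 − 0.93970)(1 − 0.86006) = 0.999

0.999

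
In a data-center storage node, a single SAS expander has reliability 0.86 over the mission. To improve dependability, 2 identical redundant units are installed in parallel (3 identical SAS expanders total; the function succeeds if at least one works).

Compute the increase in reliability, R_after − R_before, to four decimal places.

0.1373

R_before = 0.86
R_after = 1 − (1 − 0.86)^3 = 0.9973
ΔR = 0.9973 − 0.86 = 0.1373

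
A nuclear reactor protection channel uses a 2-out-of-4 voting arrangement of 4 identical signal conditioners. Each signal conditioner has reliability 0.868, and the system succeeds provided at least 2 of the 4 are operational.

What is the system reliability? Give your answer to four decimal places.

0.9917

R = Σ_{i=2}^{4} C(4,i) p^i (1−p)^{4−i} with p = 0.868
C(4,2)·0.868^2·0.132^2 = 0.078766
C(4,3)·0.868^3·0.132^1 = 0.345297
C(4,4)·0.868^4·0.132^0 = 0.567648
Sum = 0.9917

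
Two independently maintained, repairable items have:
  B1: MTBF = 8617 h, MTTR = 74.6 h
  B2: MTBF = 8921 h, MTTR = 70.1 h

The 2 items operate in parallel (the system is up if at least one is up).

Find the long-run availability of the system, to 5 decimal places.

A(B1) = MTBF/(MTBF+MTTR) = 8617/(8617+74.6) = 0.991417
A(B2) = MTBF/(MTBF+MTTR) = 8921/(8921+70.1) = 0.992203
Parallel availability: 1 − (1 − 0.991417)(1 − 0.992203) = 0.99993

0.99993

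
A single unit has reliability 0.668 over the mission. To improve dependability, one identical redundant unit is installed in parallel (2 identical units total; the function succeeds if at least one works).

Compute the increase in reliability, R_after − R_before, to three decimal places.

R_before = 0.668
R_after = 1 − (1 − 0.668)^2 = 0.890
ΔR = 0.890 − 0.668 = 0.222

0.222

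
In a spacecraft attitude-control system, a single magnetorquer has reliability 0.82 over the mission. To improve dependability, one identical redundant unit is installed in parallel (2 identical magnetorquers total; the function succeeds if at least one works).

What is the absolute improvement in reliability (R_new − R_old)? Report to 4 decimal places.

0.1476

R_before = 0.82
R_after = 1 − (1 − 0.82)^2 = 0.9676
ΔR = 0.9676 − 0.82 = 0.1476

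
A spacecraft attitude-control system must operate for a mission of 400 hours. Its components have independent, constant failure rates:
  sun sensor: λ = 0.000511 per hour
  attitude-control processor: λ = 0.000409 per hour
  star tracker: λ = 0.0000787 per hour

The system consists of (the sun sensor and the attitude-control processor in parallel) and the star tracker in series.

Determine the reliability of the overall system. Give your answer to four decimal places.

R(sun sensor) = exp(−0.000511 × 400) = 0.815136
R(attitude-control processor) = exp(−0.000409 × 400) = 0.849082
R(star tracker) = exp(−0.0000787 × 400) = 0.969010
Parallel (sun sensor and attitude-control processor): 1 − (1 − 0.815136)(1 − 0.849082) = 0.972101
Series ([0.972101] and star tracker): 0.972101 × 0.969010 = 0.9420

0.9420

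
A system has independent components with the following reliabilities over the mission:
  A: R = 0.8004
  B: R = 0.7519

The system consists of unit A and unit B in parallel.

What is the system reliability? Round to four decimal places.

Parallel (A and B): 1 − (1 − 0.800400)(1 − 0.751900) = 0.9505

0.9505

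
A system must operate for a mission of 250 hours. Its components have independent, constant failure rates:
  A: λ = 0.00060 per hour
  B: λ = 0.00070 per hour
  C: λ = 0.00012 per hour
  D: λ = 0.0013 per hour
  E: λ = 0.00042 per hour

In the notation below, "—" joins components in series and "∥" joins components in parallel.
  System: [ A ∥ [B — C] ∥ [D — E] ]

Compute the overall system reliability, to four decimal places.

0.9910

R(A) = exp(−0.00060 × 250) = 0.860708
R(B) = exp(−0.00070 × 250) = 0.839457
R(C) = exp(−0.00012 × 250) = 0.970446
R(D) = exp(−0.0013 × 250) = 0.722527
R(E) = exp(−0.00042 × 250) = 0.900325
Series (B and C): 0.839457 × 0.970446 = 0.814648
Series (D and E): 0.722527 × 0.900325 = 0.650509
Parallel (A, [0.814648], and [0.650509]): 1 − (1 − 0.860708)(1 − 0.814648)(1 − 0.650509) = 0.9910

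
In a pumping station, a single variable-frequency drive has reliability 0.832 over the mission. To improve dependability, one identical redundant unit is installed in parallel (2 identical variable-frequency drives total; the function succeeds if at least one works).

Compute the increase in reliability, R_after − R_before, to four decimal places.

0.1398

R_before = 0.832
R_after = 1 − (1 − 0.832)^2 = 0.9718
ΔR = 0.9718 − 0.832 = 0.1398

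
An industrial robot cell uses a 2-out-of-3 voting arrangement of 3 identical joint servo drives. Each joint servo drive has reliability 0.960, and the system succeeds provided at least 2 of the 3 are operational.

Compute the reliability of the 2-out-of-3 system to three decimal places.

0.995

R = Σ_{i=2}^{3} C(3,i) p^i (1−p)^{3−i} with p = 0.960
C(3,2)·0.960^2·0.040^1 = 0.11059
C(3,3)·0.960^3·0.040^0 = 0.88474
Sum = 0.995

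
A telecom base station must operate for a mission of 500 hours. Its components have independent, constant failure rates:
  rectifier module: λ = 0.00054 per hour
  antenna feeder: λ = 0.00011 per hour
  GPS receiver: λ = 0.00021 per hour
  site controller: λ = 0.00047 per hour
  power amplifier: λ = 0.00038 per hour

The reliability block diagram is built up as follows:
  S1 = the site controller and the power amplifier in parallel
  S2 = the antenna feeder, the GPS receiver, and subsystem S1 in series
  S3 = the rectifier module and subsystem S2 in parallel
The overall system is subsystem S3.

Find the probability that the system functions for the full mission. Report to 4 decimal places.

R(rectifier module) = exp(−0.00054 × 500) = 0.763379
R(antenna feeder) = exp(−0.00011 × 500) = 0.946485
R(GPS receiver) = exp(−0.00021 × 500) = 0.900325
R(site controller) = exp(−0.00047 × 500) = 0.790571
R(power amplifier) = exp(−0.00038 × 500) = 0.826959
Parallel (site controller and power amplifier): 1 − (1 − 0.790571)(1 − 0.826959) = 0.963760
Series (antenna feeder, GPS receiver, and [0.963760]): 0.946485 × 0.900325 × 0.963760 = 0.821262
Parallel (rectifier module and [0.821262]): 1 − (1 − 0.763379)(1 − 0.821262) = 0.9577

0.9577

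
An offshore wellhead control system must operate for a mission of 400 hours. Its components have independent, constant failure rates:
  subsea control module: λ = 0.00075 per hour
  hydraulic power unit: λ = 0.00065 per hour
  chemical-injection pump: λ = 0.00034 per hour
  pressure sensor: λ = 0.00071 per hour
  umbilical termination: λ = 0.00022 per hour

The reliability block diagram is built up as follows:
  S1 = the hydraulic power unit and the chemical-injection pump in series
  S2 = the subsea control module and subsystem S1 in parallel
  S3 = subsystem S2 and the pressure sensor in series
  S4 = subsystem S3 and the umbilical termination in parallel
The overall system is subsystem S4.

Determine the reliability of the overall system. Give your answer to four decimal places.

0.9738

R(subsea control module) = exp(−0.00075 × 400) = 0.740818
R(hydraulic power unit) = exp(−0.00065 × 400) = 0.771052
R(chemical-injection pump) = exp(−0.00034 × 400) = 0.872843
R(pressure sensor) = exp(−0.00071 × 400) = 0.752767
R(umbilical termination) = exp(−0.00022 × 400) = 0.915761
Series (hydraulic power unit and chemical-injection pump): 0.771052 × 0.872843 = 0.673007
Parallel (subsea control module and [0.673007]): 1 − (1 − 0.740818)(1 − 0.673007) = 0.915249
Series ([0.915249] and pressure sensor): 0.915249 × 0.752767 = 0.688969
Parallel ([0.688969] and umbilical termination): 1 − (1 − 0.688969)(1 − 0.915761) = 0.9738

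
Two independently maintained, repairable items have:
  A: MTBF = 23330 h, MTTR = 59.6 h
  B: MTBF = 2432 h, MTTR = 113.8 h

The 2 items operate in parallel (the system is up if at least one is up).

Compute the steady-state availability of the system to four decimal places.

A(A) = MTBF/(MTBF+MTTR) = 23330/(23330+59.6) = 0.997452
A(B) = MTBF/(MTBF+MTTR) = 2432/(2432+113.8) = 0.955299
Parallel availability: 1 − (1 − 0.997452)(1 − 0.955299) = 0.9999

0.9999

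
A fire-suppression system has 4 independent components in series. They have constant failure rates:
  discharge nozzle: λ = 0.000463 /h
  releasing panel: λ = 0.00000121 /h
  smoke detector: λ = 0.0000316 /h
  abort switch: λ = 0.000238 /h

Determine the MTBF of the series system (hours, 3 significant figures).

1360

Series of exponential components: λ_sys = Σ λ_i
λ_sys = 0.000463 + 0.00000121 + 0.0000316 + 0.000238 = 7.3381e-04 /h
MTBF = 1 / λ_sys = 1360 h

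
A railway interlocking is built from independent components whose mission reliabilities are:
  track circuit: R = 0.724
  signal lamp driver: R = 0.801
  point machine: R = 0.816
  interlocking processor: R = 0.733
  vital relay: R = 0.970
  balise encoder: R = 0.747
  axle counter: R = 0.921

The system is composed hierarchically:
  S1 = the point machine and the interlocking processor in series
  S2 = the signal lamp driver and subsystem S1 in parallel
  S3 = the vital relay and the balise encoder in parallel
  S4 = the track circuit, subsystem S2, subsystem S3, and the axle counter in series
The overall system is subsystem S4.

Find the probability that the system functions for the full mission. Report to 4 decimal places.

0.6088

Series (point machine and interlocking processor): 0.816000 × 0.733000 = 0.598128
Parallel (signal lamp driver and [0.598128]): 1 − (1 − 0.801000)(1 − 0.598128) = 0.920027
Parallel (vital relay and balise encoder): 1 − (1 − 0.970000)(1 − 0.747000) = 0.992410
Series (track circuit, [0.920027], [0.992410], and axle counter): 0.724000 × 0.920027 × 0.992410 × 0.921000 = 0.6088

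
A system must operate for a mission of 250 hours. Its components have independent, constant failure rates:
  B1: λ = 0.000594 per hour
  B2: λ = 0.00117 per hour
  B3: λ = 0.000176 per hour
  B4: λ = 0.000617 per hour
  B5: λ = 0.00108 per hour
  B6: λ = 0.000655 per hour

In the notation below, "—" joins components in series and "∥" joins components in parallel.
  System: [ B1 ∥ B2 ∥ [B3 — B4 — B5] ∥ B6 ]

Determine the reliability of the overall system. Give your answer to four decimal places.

0.9980

R(B1) = exp(−0.000594 × 250) = 0.862000
R(B2) = exp(−0.00117 × 250) = 0.746395
R(B3) = exp(−0.000176 × 250) = 0.956954
R(B4) = exp(−0.000617 × 250) = 0.857058
R(B5) = exp(−0.00108 × 250) = 0.763379
R(B6) = exp(−0.000655 × 250) = 0.848954
Series (B3, B4, and B5): 0.956954 × 0.857058 × 0.763379 = 0.626097
Parallel (B1, B2, [0.626097], and B6): 1 − (1 − 0.862000)(1 − 0.746395)(1 − 0.626097)(1 − 0.848954) = 0.9980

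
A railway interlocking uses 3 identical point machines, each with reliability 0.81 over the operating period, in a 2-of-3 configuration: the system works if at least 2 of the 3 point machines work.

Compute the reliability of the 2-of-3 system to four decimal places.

R = Σ_{i=2}^{3} C(3,i) p^i (1−p)^{3−i} with p = 0.81
C(3,2)·0.81^2·0.19^1 = 0.373977
C(3,3)·0.81^3·0.19^0 = 0.531441
Sum = 0.9054

0.9054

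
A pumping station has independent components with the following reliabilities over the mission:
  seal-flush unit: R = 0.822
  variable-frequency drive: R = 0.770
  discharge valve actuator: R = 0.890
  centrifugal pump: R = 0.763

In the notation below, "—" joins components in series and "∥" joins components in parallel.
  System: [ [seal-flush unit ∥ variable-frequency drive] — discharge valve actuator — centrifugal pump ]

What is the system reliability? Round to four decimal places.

Parallel (seal-flush unit and variable-frequency drive): 1 − (1 − 0.822000)(1 − 0.770000) = 0.959060
Series ([0.959060], discharge valve actuator, and centrifugal pump): 0.959060 × 0.890000 × 0.763000 = 0.6513

0.6513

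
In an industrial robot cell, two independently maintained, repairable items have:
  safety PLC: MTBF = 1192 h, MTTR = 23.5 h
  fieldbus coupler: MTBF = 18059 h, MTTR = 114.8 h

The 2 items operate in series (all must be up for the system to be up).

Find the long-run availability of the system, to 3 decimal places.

A(safety PLC) = MTBF/(MTBF+MTTR) = 1192/(1192+23.5) = 0.980666
A(fieldbus coupler) = MTBF/(MTBF+MTTR) = 18059/(18059+114.8) = 0.993683
Series availability: 0.980666 × 0.993683 = 0.974

0.974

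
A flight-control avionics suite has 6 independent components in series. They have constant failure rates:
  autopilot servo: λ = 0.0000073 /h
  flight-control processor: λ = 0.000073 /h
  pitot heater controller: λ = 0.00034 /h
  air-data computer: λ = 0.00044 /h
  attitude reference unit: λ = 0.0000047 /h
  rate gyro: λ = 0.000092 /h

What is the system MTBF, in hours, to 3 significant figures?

Series of exponential components: λ_sys = Σ λ_i
λ_sys = 0.0000073 + 0.000073 + 0.00034 + 0.00044 + 0.0000047 + 0.000092 = 9.5700e-04 /h
MTBF = 1 / λ_sys = 1040 h

1040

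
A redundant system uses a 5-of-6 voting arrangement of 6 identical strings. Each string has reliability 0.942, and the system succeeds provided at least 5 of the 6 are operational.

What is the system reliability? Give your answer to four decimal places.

0.9569

R = Σ_{i=5}^{6} C(6,i) p^i (1−p)^{6−i} with p = 0.942
C(6,5)·0.942^5·0.058^1 = 0.258127
C(6,6)·0.942^6·0.058^0 = 0.698724
Sum = 0.9569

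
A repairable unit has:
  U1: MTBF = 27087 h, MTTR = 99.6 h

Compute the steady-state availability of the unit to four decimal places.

0.9963

A(U1) = MTBF/(MTBF+MTTR) = 27087/(27087+99.6) = 0.9963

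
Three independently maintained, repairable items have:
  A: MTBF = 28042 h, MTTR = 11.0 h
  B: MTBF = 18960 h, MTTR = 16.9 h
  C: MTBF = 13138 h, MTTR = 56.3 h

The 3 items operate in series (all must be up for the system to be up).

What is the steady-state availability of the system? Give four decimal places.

A(A) = MTBF/(MTBF+MTTR) = 28042/(28042+11.0) = 0.999608
A(B) = MTBF/(MTBF+MTTR) = 18960/(18960+16.9) = 0.999109
A(C) = MTBF/(MTBF+MTTR) = 13138/(13138+56.3) = 0.995733
Series availability: 0.999608 × 0.999109 × 0.995733 = 0.9945

0.9945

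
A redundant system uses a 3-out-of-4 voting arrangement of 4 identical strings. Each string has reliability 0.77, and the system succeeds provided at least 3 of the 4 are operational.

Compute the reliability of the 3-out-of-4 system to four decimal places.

R = Σ_{i=3}^{4} C(4,i) p^i (1−p)^{4−i} with p = 0.77
C(4,3)·0.77^3·0.23^1 = 0.420010
C(4,4)·0.77^4·0.23^0 = 0.351530
Sum = 0.7715

0.7715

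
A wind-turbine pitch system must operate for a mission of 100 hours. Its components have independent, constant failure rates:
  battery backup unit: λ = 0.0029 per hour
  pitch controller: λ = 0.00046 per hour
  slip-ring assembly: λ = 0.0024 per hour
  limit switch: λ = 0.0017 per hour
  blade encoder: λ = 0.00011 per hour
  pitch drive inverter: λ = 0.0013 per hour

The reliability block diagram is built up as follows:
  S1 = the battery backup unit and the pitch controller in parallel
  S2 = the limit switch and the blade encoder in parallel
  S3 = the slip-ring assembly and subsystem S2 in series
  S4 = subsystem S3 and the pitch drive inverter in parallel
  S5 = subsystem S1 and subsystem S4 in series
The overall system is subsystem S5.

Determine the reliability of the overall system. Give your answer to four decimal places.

R(battery backup unit) = exp(−0.0029 × 100) = 0.748264
R(pitch controller) = exp(−0.00046 × 100) = 0.955042
R(slip-ring assembly) = exp(−0.0024 × 100) = 0.786628
R(limit switch) = exp(−0.0017 × 100) = 0.843665
R(blade encoder) = exp(−0.00011 × 100) = 0.989060
R(pitch drive inverter) = exp(−0.0013 × 100) = 0.878095
Parallel (battery backup unit and pitch controller): 1 − (1 − 0.748264)(1 − 0.955042) = 0.988682
Parallel (limit switch and blade encoder): 1 − (1 − 0.843665)(1 − 0.989060) = 0.998290
Series (slip-ring assembly and [0.998290]): 0.786628 × 0.998290 = 0.785283
Parallel ([0.785283] and pitch drive inverter): 1 − (1 − 0.785283)(1 − 0.878095) = 0.973825
Series ([0.988682] and [0.973825]): 0.988682 × 0.973825 = 0.9628

0.9628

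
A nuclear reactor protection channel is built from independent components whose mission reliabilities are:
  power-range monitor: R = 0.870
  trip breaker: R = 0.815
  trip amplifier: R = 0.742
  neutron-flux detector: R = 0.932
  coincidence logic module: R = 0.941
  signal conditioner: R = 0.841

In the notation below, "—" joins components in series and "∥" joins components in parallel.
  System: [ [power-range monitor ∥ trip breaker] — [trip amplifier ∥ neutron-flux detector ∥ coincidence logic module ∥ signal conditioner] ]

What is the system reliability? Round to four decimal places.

Parallel (power-range monitor and trip breaker): 1 − (1 − 0.870000)(1 − 0.815000) = 0.975950
Parallel (trip amplifier, neutron-flux detector, coincidence logic module, and signal conditioner): 1 − (1 − 0.742000)(1 − 0.932000)(1 − 0.941000)(1 − 0.841000) = 0.999835
Series ([0.975950] and [0.999835]): 0.975950 × 0.999835 = 0.9758

0.9758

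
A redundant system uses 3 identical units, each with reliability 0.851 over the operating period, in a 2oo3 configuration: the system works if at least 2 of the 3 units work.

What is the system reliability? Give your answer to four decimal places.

R = Σ_{i=2}^{3} C(3,i) p^i (1−p)^{3−i} with p = 0.851
C(3,2)·0.851^2·0.149^1 = 0.323718
C(3,3)·0.851^3·0.149^0 = 0.616295
Sum = 0.9400

0.9400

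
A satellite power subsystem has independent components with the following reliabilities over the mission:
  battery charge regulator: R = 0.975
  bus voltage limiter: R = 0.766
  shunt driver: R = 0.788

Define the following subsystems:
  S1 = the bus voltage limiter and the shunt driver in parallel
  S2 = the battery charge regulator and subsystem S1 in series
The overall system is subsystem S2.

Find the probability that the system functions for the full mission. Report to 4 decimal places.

Parallel (bus voltage limiter and shunt driver): 1 − (1 − 0.766000)(1 − 0.788000) = 0.950392
Series (battery charge regulator and [0.950392]): 0.975000 × 0.950392 = 0.9266

0.9266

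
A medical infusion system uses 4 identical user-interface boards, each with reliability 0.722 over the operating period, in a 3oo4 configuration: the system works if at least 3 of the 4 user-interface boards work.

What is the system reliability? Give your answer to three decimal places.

R = Σ_{i=3}^{4} C(4,i) p^i (1−p)^{4−i} with p = 0.722
C(4,3)·0.722^3·0.278^1 = 0.41852
C(4,4)·0.722^4·0.278^0 = 0.27174
Sum = 0.690

0.690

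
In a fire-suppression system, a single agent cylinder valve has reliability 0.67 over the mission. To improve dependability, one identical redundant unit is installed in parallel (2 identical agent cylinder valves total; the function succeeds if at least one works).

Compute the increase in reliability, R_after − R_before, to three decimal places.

0.221

R_before = 0.67
R_after = 1 − (1 − 0.67)^2 = 0.891
ΔR = 0.891 − 0.67 = 0.221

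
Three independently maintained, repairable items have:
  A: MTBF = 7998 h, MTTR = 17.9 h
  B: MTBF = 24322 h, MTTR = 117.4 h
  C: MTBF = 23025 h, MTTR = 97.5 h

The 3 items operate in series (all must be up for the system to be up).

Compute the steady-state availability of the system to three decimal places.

0.989

A(A) = MTBF/(MTBF+MTTR) = 7998/(7998+17.9) = 0.997767
A(B) = MTBF/(MTBF+MTTR) = 24322/(24322+117.4) = 0.995196
A(C) = MTBF/(MTBF+MTTR) = 23025/(23025+97.5) = 0.995783
Series availability: 0.997767 × 0.995196 × 0.995783 = 0.989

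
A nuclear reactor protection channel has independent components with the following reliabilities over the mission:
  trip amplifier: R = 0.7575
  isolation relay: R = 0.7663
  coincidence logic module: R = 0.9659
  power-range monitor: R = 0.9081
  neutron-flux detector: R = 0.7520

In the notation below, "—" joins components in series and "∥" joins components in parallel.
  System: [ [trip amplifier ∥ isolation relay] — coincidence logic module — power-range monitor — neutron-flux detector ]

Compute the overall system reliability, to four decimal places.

Parallel (trip amplifier and isolation relay): 1 − (1 − 0.757500)(1 − 0.766300) = 0.943328
Series ([0.943328], coincidence logic module, power-range monitor, and neutron-flux detector): 0.943328 × 0.965900 × 0.908100 × 0.752000 = 0.6222

0.6222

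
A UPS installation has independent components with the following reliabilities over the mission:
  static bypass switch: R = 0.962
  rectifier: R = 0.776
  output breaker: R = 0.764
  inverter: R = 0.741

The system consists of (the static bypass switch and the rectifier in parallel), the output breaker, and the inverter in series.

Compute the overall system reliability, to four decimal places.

0.5613

Parallel (static bypass switch and rectifier): 1 − (1 − 0.962000)(1 − 0.776000) = 0.991488
Series ([0.991488], output breaker, and inverter): 0.991488 × 0.764000 × 0.741000 = 0.5613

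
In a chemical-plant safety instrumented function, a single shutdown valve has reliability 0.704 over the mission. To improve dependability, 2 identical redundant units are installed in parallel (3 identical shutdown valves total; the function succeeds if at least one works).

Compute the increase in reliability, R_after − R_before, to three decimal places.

R_before = 0.704
R_after = 1 − (1 − 0.704)^3 = 0.974
ΔR = 0.974 − 0.704 = 0.270

0.270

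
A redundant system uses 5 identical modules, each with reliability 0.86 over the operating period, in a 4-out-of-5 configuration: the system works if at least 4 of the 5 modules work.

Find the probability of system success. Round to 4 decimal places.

0.8533

R = Σ_{i=4}^{5} C(5,i) p^i (1−p)^{5−i} with p = 0.86
C(5,4)·0.86^4·0.14^1 = 0.382906
C(5,5)·0.86^5·0.14^0 = 0.470427
Sum = 0.8533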